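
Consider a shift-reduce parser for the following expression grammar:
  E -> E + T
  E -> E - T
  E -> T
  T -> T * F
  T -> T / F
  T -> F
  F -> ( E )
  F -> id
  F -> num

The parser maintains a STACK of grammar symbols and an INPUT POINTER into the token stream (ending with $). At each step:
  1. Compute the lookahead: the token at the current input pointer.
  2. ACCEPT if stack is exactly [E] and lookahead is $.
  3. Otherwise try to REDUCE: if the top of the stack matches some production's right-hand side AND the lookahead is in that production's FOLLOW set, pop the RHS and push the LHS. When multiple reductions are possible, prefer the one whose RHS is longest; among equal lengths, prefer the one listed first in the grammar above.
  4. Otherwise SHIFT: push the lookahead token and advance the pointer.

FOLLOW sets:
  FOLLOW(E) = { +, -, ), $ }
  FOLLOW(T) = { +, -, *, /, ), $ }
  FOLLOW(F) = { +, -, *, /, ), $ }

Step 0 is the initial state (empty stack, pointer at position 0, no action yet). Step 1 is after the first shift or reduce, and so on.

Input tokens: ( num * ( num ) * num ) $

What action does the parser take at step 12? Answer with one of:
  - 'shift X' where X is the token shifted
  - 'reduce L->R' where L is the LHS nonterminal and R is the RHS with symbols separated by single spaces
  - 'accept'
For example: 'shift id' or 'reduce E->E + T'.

Step 1: shift (. Stack=[(] ptr=1 lookahead=num remaining=[num * ( num ) * num ) $]
Step 2: shift num. Stack=[( num] ptr=2 lookahead=* remaining=[* ( num ) * num ) $]
Step 3: reduce F->num. Stack=[( F] ptr=2 lookahead=* remaining=[* ( num ) * num ) $]
Step 4: reduce T->F. Stack=[( T] ptr=2 lookahead=* remaining=[* ( num ) * num ) $]
Step 5: shift *. Stack=[( T *] ptr=3 lookahead=( remaining=[( num ) * num ) $]
Step 6: shift (. Stack=[( T * (] ptr=4 lookahead=num remaining=[num ) * num ) $]
Step 7: shift num. Stack=[( T * ( num] ptr=5 lookahead=) remaining=[) * num ) $]
Step 8: reduce F->num. Stack=[( T * ( F] ptr=5 lookahead=) remaining=[) * num ) $]
Step 9: reduce T->F. Stack=[( T * ( T] ptr=5 lookahead=) remaining=[) * num ) $]
Step 10: reduce E->T. Stack=[( T * ( E] ptr=5 lookahead=) remaining=[) * num ) $]
Step 11: shift ). Stack=[( T * ( E )] ptr=6 lookahead=* remaining=[* num ) $]
Step 12: reduce F->( E ). Stack=[( T * F] ptr=6 lookahead=* remaining=[* num ) $]

Answer: reduce F->( E )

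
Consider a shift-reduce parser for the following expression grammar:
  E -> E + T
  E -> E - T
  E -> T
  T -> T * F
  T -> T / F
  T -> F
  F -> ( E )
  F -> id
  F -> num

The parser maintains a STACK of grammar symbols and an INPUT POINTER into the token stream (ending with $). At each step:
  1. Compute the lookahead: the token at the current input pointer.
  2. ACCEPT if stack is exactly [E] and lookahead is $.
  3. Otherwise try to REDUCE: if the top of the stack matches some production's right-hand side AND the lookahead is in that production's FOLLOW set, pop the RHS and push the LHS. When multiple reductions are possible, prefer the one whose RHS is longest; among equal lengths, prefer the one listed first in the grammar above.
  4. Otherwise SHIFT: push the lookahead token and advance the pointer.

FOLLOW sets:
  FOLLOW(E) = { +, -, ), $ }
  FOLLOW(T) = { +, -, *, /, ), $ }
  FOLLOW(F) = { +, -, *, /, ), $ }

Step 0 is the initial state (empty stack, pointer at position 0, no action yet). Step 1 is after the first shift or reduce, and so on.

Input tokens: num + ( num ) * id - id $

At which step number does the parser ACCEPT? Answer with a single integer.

Step 1: shift num. Stack=[num] ptr=1 lookahead=+ remaining=[+ ( num ) * id - id $]
Step 2: reduce F->num. Stack=[F] ptr=1 lookahead=+ remaining=[+ ( num ) * id - id $]
Step 3: reduce T->F. Stack=[T] ptr=1 lookahead=+ remaining=[+ ( num ) * id - id $]
Step 4: reduce E->T. Stack=[E] ptr=1 lookahead=+ remaining=[+ ( num ) * id - id $]
Step 5: shift +. Stack=[E +] ptr=2 lookahead=( remaining=[( num ) * id - id $]
Step 6: shift (. Stack=[E + (] ptr=3 lookahead=num remaining=[num ) * id - id $]
Step 7: shift num. Stack=[E + ( num] ptr=4 lookahead=) remaining=[) * id - id $]
Step 8: reduce F->num. Stack=[E + ( F] ptr=4 lookahead=) remaining=[) * id - id $]
Step 9: reduce T->F. Stack=[E + ( T] ptr=4 lookahead=) remaining=[) * id - id $]
Step 10: reduce E->T. Stack=[E + ( E] ptr=4 lookahead=) remaining=[) * id - id $]
Step 11: shift ). Stack=[E + ( E )] ptr=5 lookahead=* remaining=[* id - id $]
Step 12: reduce F->( E ). Stack=[E + F] ptr=5 lookahead=* remaining=[* id - id $]
Step 13: reduce T->F. Stack=[E + T] ptr=5 lookahead=* remaining=[* id - id $]
Step 14: shift *. Stack=[E + T *] ptr=6 lookahead=id remaining=[id - id $]
Step 15: shift id. Stack=[E + T * id] ptr=7 lookahead=- remaining=[- id $]
Step 16: reduce F->id. Stack=[E + T * F] ptr=7 lookahead=- remaining=[- id $]
Step 17: reduce T->T * F. Stack=[E + T] ptr=7 lookahead=- remaining=[- id $]
Step 18: reduce E->E + T. Stack=[E] ptr=7 lookahead=- remaining=[- id $]
Step 19: shift -. Stack=[E -] ptr=8 lookahead=id remaining=[id $]
Step 20: shift id. Stack=[E - id] ptr=9 lookahead=$ remaining=[$]
Step 21: reduce F->id. Stack=[E - F] ptr=9 lookahead=$ remaining=[$]
Step 22: reduce T->F. Stack=[E - T] ptr=9 lookahead=$ remaining=[$]
Step 23: reduce E->E - T. Stack=[E] ptr=9 lookahead=$ remaining=[$]
Step 24: accept. Stack=[E] ptr=9 lookahead=$ remaining=[$]

Answer: 24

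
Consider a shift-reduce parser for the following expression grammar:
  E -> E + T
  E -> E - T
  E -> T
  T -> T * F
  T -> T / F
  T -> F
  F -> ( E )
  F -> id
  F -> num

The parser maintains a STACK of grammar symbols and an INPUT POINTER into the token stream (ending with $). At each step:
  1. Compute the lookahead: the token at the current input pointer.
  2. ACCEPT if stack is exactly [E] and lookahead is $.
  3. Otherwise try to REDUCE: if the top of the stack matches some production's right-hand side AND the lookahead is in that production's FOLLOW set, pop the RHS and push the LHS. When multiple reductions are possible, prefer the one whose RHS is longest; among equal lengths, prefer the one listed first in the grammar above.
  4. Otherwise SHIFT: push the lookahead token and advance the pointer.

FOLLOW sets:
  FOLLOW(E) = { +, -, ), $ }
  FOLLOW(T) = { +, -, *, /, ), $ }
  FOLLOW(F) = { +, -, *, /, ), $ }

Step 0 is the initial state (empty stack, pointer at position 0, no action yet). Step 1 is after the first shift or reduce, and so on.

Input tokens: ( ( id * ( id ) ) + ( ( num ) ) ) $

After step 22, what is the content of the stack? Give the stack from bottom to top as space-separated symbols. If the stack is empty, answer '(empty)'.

Answer: ( E + ( (

Derivation:
Step 1: shift (. Stack=[(] ptr=1 lookahead=( remaining=[( id * ( id ) ) + ( ( num ) ) ) $]
Step 2: shift (. Stack=[( (] ptr=2 lookahead=id remaining=[id * ( id ) ) + ( ( num ) ) ) $]
Step 3: shift id. Stack=[( ( id] ptr=3 lookahead=* remaining=[* ( id ) ) + ( ( num ) ) ) $]
Step 4: reduce F->id. Stack=[( ( F] ptr=3 lookahead=* remaining=[* ( id ) ) + ( ( num ) ) ) $]
Step 5: reduce T->F. Stack=[( ( T] ptr=3 lookahead=* remaining=[* ( id ) ) + ( ( num ) ) ) $]
Step 6: shift *. Stack=[( ( T *] ptr=4 lookahead=( remaining=[( id ) ) + ( ( num ) ) ) $]
Step 7: shift (. Stack=[( ( T * (] ptr=5 lookahead=id remaining=[id ) ) + ( ( num ) ) ) $]
Step 8: shift id. Stack=[( ( T * ( id] ptr=6 lookahead=) remaining=[) ) + ( ( num ) ) ) $]
Step 9: reduce F->id. Stack=[( ( T * ( F] ptr=6 lookahead=) remaining=[) ) + ( ( num ) ) ) $]
Step 10: reduce T->F. Stack=[( ( T * ( T] ptr=6 lookahead=) remaining=[) ) + ( ( num ) ) ) $]
Step 11: reduce E->T. Stack=[( ( T * ( E] ptr=6 lookahead=) remaining=[) ) + ( ( num ) ) ) $]
Step 12: shift ). Stack=[( ( T * ( E )] ptr=7 lookahead=) remaining=[) + ( ( num ) ) ) $]
Step 13: reduce F->( E ). Stack=[( ( T * F] ptr=7 lookahead=) remaining=[) + ( ( num ) ) ) $]
Step 14: reduce T->T * F. Stack=[( ( T] ptr=7 lookahead=) remaining=[) + ( ( num ) ) ) $]
Step 15: reduce E->T. Stack=[( ( E] ptr=7 lookahead=) remaining=[) + ( ( num ) ) ) $]
Step 16: shift ). Stack=[( ( E )] ptr=8 lookahead=+ remaining=[+ ( ( num ) ) ) $]
Step 17: reduce F->( E ). Stack=[( F] ptr=8 lookahead=+ remaining=[+ ( ( num ) ) ) $]
Step 18: reduce T->F. Stack=[( T] ptr=8 lookahead=+ remaining=[+ ( ( num ) ) ) $]
Step 19: reduce E->T. Stack=[( E] ptr=8 lookahead=+ remaining=[+ ( ( num ) ) ) $]
Step 20: shift +. Stack=[( E +] ptr=9 lookahead=( remaining=[( ( num ) ) ) $]
Step 21: shift (. Stack=[( E + (] ptr=10 lookahead=( remaining=[( num ) ) ) $]
Step 22: shift (. Stack=[( E + ( (] ptr=11 lookahead=num remaining=[num ) ) ) $]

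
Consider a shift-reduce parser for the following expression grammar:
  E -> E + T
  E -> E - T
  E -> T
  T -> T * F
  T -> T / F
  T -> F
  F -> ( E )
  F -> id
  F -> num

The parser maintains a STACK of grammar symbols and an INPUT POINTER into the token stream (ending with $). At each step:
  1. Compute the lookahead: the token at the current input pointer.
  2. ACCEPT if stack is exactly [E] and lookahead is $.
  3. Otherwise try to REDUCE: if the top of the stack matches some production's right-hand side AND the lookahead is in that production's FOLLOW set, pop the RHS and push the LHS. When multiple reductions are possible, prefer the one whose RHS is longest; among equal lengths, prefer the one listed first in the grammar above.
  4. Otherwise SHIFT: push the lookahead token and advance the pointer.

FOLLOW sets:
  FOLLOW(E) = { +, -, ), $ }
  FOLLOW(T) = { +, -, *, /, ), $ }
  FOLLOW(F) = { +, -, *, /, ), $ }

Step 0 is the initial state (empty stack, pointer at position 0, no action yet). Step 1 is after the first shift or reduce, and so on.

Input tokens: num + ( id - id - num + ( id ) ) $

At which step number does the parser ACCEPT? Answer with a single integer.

Step 1: shift num. Stack=[num] ptr=1 lookahead=+ remaining=[+ ( id - id - num + ( id ) ) $]
Step 2: reduce F->num. Stack=[F] ptr=1 lookahead=+ remaining=[+ ( id - id - num + ( id ) ) $]
Step 3: reduce T->F. Stack=[T] ptr=1 lookahead=+ remaining=[+ ( id - id - num + ( id ) ) $]
Step 4: reduce E->T. Stack=[E] ptr=1 lookahead=+ remaining=[+ ( id - id - num + ( id ) ) $]
Step 5: shift +. Stack=[E +] ptr=2 lookahead=( remaining=[( id - id - num + ( id ) ) $]
Step 6: shift (. Stack=[E + (] ptr=3 lookahead=id remaining=[id - id - num + ( id ) ) $]
Step 7: shift id. Stack=[E + ( id] ptr=4 lookahead=- remaining=[- id - num + ( id ) ) $]
Step 8: reduce F->id. Stack=[E + ( F] ptr=4 lookahead=- remaining=[- id - num + ( id ) ) $]
Step 9: reduce T->F. Stack=[E + ( T] ptr=4 lookahead=- remaining=[- id - num + ( id ) ) $]
Step 10: reduce E->T. Stack=[E + ( E] ptr=4 lookahead=- remaining=[- id - num + ( id ) ) $]
Step 11: shift -. Stack=[E + ( E -] ptr=5 lookahead=id remaining=[id - num + ( id ) ) $]
Step 12: shift id. Stack=[E + ( E - id] ptr=6 lookahead=- remaining=[- num + ( id ) ) $]
Step 13: reduce F->id. Stack=[E + ( E - F] ptr=6 lookahead=- remaining=[- num + ( id ) ) $]
Step 14: reduce T->F. Stack=[E + ( E - T] ptr=6 lookahead=- remaining=[- num + ( id ) ) $]
Step 15: reduce E->E - T. Stack=[E + ( E] ptr=6 lookahead=- remaining=[- num + ( id ) ) $]
Step 16: shift -. Stack=[E + ( E -] ptr=7 lookahead=num remaining=[num + ( id ) ) $]
Step 17: shift num. Stack=[E + ( E - num] ptr=8 lookahead=+ remaining=[+ ( id ) ) $]
Step 18: reduce F->num. Stack=[E + ( E - F] ptr=8 lookahead=+ remaining=[+ ( id ) ) $]
Step 19: reduce T->F. Stack=[E + ( E - T] ptr=8 lookahead=+ remaining=[+ ( id ) ) $]
Step 20: reduce E->E - T. Stack=[E + ( E] ptr=8 lookahead=+ remaining=[+ ( id ) ) $]
Step 21: shift +. Stack=[E + ( E +] ptr=9 lookahead=( remaining=[( id ) ) $]
Step 22: shift (. Stack=[E + ( E + (] ptr=10 lookahead=id remaining=[id ) ) $]
Step 23: shift id. Stack=[E + ( E + ( id] ptr=11 lookahead=) remaining=[) ) $]
Step 24: reduce F->id. Stack=[E + ( E + ( F] ptr=11 lookahead=) remaining=[) ) $]
Step 25: reduce T->F. Stack=[E + ( E + ( T] ptr=11 lookahead=) remaining=[) ) $]
Step 26: reduce E->T. Stack=[E + ( E + ( E] ptr=11 lookahead=) remaining=[) ) $]
Step 27: shift ). Stack=[E + ( E + ( E )] ptr=12 lookahead=) remaining=[) $]
Step 28: reduce F->( E ). Stack=[E + ( E + F] ptr=12 lookahead=) remaining=[) $]
Step 29: reduce T->F. Stack=[E + ( E + T] ptr=12 lookahead=) remaining=[) $]
Step 30: reduce E->E + T. Stack=[E + ( E] ptr=12 lookahead=) remaining=[) $]
Step 31: shift ). Stack=[E + ( E )] ptr=13 lookahead=$ remaining=[$]
Step 32: reduce F->( E ). Stack=[E + F] ptr=13 lookahead=$ remaining=[$]
Step 33: reduce T->F. Stack=[E + T] ptr=13 lookahead=$ remaining=[$]
Step 34: reduce E->E + T. Stack=[E] ptr=13 lookahead=$ remaining=[$]
Step 35: accept. Stack=[E] ptr=13 lookahead=$ remaining=[$]

Answer: 35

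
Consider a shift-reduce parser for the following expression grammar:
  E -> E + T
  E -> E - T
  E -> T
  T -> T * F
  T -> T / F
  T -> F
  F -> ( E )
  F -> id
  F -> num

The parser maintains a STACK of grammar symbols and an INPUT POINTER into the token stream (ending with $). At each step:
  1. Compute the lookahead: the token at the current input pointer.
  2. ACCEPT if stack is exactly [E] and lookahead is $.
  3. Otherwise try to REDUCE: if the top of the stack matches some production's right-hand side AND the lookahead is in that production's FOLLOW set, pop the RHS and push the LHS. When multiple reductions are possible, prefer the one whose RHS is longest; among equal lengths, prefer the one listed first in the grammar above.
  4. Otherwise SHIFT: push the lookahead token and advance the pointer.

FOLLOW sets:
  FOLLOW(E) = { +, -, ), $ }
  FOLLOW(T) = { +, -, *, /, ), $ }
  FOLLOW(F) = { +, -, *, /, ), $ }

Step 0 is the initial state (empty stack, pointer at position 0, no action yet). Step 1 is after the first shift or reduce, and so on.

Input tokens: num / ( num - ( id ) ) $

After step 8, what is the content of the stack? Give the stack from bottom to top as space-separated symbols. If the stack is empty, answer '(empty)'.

Step 1: shift num. Stack=[num] ptr=1 lookahead=/ remaining=[/ ( num - ( id ) ) $]
Step 2: reduce F->num. Stack=[F] ptr=1 lookahead=/ remaining=[/ ( num - ( id ) ) $]
Step 3: reduce T->F. Stack=[T] ptr=1 lookahead=/ remaining=[/ ( num - ( id ) ) $]
Step 4: shift /. Stack=[T /] ptr=2 lookahead=( remaining=[( num - ( id ) ) $]
Step 5: shift (. Stack=[T / (] ptr=3 lookahead=num remaining=[num - ( id ) ) $]
Step 6: shift num. Stack=[T / ( num] ptr=4 lookahead=- remaining=[- ( id ) ) $]
Step 7: reduce F->num. Stack=[T / ( F] ptr=4 lookahead=- remaining=[- ( id ) ) $]
Step 8: reduce T->F. Stack=[T / ( T] ptr=4 lookahead=- remaining=[- ( id ) ) $]

Answer: T / ( T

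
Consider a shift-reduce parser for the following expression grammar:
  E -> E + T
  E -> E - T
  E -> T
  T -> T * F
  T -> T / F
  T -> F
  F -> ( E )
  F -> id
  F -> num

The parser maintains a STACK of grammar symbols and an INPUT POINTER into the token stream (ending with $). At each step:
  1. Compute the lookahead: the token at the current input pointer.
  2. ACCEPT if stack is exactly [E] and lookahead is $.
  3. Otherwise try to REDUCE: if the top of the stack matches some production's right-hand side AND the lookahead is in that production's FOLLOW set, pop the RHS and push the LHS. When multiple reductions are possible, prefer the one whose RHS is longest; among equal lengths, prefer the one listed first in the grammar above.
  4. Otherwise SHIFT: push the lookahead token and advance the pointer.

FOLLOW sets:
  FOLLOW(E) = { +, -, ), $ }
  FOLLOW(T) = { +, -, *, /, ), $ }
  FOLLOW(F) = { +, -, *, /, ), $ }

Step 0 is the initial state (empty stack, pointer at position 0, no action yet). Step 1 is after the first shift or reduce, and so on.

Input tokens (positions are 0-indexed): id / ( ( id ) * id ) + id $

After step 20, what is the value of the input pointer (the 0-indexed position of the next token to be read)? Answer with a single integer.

Step 1: shift id. Stack=[id] ptr=1 lookahead=/ remaining=[/ ( ( id ) * id ) + id $]
Step 2: reduce F->id. Stack=[F] ptr=1 lookahead=/ remaining=[/ ( ( id ) * id ) + id $]
Step 3: reduce T->F. Stack=[T] ptr=1 lookahead=/ remaining=[/ ( ( id ) * id ) + id $]
Step 4: shift /. Stack=[T /] ptr=2 lookahead=( remaining=[( ( id ) * id ) + id $]
Step 5: shift (. Stack=[T / (] ptr=3 lookahead=( remaining=[( id ) * id ) + id $]
Step 6: shift (. Stack=[T / ( (] ptr=4 lookahead=id remaining=[id ) * id ) + id $]
Step 7: shift id. Stack=[T / ( ( id] ptr=5 lookahead=) remaining=[) * id ) + id $]
Step 8: reduce F->id. Stack=[T / ( ( F] ptr=5 lookahead=) remaining=[) * id ) + id $]
Step 9: reduce T->F. Stack=[T / ( ( T] ptr=5 lookahead=) remaining=[) * id ) + id $]
Step 10: reduce E->T. Stack=[T / ( ( E] ptr=5 lookahead=) remaining=[) * id ) + id $]
Step 11: shift ). Stack=[T / ( ( E )] ptr=6 lookahead=* remaining=[* id ) + id $]
Step 12: reduce F->( E ). Stack=[T / ( F] ptr=6 lookahead=* remaining=[* id ) + id $]
Step 13: reduce T->F. Stack=[T / ( T] ptr=6 lookahead=* remaining=[* id ) + id $]
Step 14: shift *. Stack=[T / ( T *] ptr=7 lookahead=id remaining=[id ) + id $]
Step 15: shift id. Stack=[T / ( T * id] ptr=8 lookahead=) remaining=[) + id $]
Step 16: reduce F->id. Stack=[T / ( T * F] ptr=8 lookahead=) remaining=[) + id $]
Step 17: reduce T->T * F. Stack=[T / ( T] ptr=8 lookahead=) remaining=[) + id $]
Step 18: reduce E->T. Stack=[T / ( E] ptr=8 lookahead=) remaining=[) + id $]
Step 19: shift ). Stack=[T / ( E )] ptr=9 lookahead=+ remaining=[+ id $]
Step 20: reduce F->( E ). Stack=[T / F] ptr=9 lookahead=+ remaining=[+ id $]

Answer: 9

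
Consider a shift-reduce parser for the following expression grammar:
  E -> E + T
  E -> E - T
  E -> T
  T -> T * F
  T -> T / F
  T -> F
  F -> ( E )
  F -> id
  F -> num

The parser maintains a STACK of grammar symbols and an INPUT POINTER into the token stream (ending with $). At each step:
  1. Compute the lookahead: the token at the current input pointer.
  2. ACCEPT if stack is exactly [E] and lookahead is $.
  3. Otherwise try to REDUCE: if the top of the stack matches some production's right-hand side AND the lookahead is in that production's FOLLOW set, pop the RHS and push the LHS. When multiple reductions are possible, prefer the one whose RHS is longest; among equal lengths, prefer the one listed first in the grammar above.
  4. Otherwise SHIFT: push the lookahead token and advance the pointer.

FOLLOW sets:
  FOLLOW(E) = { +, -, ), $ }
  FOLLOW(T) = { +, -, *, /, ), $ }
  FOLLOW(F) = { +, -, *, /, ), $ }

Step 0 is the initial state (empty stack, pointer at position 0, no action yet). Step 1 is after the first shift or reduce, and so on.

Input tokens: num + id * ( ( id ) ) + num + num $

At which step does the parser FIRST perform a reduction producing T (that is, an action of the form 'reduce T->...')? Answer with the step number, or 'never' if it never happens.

Step 1: shift num. Stack=[num] ptr=1 lookahead=+ remaining=[+ id * ( ( id ) ) + num + num $]
Step 2: reduce F->num. Stack=[F] ptr=1 lookahead=+ remaining=[+ id * ( ( id ) ) + num + num $]
Step 3: reduce T->F. Stack=[T] ptr=1 lookahead=+ remaining=[+ id * ( ( id ) ) + num + num $]

Answer: 3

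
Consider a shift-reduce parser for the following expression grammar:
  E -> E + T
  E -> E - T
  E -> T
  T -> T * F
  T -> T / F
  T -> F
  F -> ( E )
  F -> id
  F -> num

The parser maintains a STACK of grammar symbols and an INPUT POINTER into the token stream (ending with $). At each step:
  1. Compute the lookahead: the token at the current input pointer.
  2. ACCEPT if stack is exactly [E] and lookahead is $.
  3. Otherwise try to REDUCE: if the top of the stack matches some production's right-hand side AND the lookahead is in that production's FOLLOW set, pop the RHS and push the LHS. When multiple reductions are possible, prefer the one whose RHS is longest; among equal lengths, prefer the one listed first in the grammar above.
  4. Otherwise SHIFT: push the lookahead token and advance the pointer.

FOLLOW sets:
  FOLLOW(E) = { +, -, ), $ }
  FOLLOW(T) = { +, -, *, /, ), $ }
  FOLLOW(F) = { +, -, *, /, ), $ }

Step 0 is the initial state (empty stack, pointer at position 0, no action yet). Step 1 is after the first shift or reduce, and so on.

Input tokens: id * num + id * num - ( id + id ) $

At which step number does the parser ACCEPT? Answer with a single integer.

Step 1: shift id. Stack=[id] ptr=1 lookahead=* remaining=[* num + id * num - ( id + id ) $]
Step 2: reduce F->id. Stack=[F] ptr=1 lookahead=* remaining=[* num + id * num - ( id + id ) $]
Step 3: reduce T->F. Stack=[T] ptr=1 lookahead=* remaining=[* num + id * num - ( id + id ) $]
Step 4: shift *. Stack=[T *] ptr=2 lookahead=num remaining=[num + id * num - ( id + id ) $]
Step 5: shift num. Stack=[T * num] ptr=3 lookahead=+ remaining=[+ id * num - ( id + id ) $]
Step 6: reduce F->num. Stack=[T * F] ptr=3 lookahead=+ remaining=[+ id * num - ( id + id ) $]
Step 7: reduce T->T * F. Stack=[T] ptr=3 lookahead=+ remaining=[+ id * num - ( id + id ) $]
Step 8: reduce E->T. Stack=[E] ptr=3 lookahead=+ remaining=[+ id * num - ( id + id ) $]
Step 9: shift +. Stack=[E +] ptr=4 lookahead=id remaining=[id * num - ( id + id ) $]
Step 10: shift id. Stack=[E + id] ptr=5 lookahead=* remaining=[* num - ( id + id ) $]
Step 11: reduce F->id. Stack=[E + F] ptr=5 lookahead=* remaining=[* num - ( id + id ) $]
Step 12: reduce T->F. Stack=[E + T] ptr=5 lookahead=* remaining=[* num - ( id + id ) $]
Step 13: shift *. Stack=[E + T *] ptr=6 lookahead=num remaining=[num - ( id + id ) $]
Step 14: shift num. Stack=[E + T * num] ptr=7 lookahead=- remaining=[- ( id + id ) $]
Step 15: reduce F->num. Stack=[E + T * F] ptr=7 lookahead=- remaining=[- ( id + id ) $]
Step 16: reduce T->T * F. Stack=[E + T] ptr=7 lookahead=- remaining=[- ( id + id ) $]
Step 17: reduce E->E + T. Stack=[E] ptr=7 lookahead=- remaining=[- ( id + id ) $]
Step 18: shift -. Stack=[E -] ptr=8 lookahead=( remaining=[( id + id ) $]
Step 19: shift (. Stack=[E - (] ptr=9 lookahead=id remaining=[id + id ) $]
Step 20: shift id. Stack=[E - ( id] ptr=10 lookahead=+ remaining=[+ id ) $]
Step 21: reduce F->id. Stack=[E - ( F] ptr=10 lookahead=+ remaining=[+ id ) $]
Step 22: reduce T->F. Stack=[E - ( T] ptr=10 lookahead=+ remaining=[+ id ) $]
Step 23: reduce E->T. Stack=[E - ( E] ptr=10 lookahead=+ remaining=[+ id ) $]
Step 24: shift +. Stack=[E - ( E +] ptr=11 lookahead=id remaining=[id ) $]
Step 25: shift id. Stack=[E - ( E + id] ptr=12 lookahead=) remaining=[) $]
Step 26: reduce F->id. Stack=[E - ( E + F] ptr=12 lookahead=) remaining=[) $]
Step 27: reduce T->F. Stack=[E - ( E + T] ptr=12 lookahead=) remaining=[) $]
Step 28: reduce E->E + T. Stack=[E - ( E] ptr=12 lookahead=) remaining=[) $]
Step 29: shift ). Stack=[E - ( E )] ptr=13 lookahead=$ remaining=[$]
Step 30: reduce F->( E ). Stack=[E - F] ptr=13 lookahead=$ remaining=[$]
Step 31: reduce T->F. Stack=[E - T] ptr=13 lookahead=$ remaining=[$]
Step 32: reduce E->E - T. Stack=[E] ptr=13 lookahead=$ remaining=[$]
Step 33: accept. Stack=[E] ptr=13 lookahead=$ remaining=[$]

Answer: 33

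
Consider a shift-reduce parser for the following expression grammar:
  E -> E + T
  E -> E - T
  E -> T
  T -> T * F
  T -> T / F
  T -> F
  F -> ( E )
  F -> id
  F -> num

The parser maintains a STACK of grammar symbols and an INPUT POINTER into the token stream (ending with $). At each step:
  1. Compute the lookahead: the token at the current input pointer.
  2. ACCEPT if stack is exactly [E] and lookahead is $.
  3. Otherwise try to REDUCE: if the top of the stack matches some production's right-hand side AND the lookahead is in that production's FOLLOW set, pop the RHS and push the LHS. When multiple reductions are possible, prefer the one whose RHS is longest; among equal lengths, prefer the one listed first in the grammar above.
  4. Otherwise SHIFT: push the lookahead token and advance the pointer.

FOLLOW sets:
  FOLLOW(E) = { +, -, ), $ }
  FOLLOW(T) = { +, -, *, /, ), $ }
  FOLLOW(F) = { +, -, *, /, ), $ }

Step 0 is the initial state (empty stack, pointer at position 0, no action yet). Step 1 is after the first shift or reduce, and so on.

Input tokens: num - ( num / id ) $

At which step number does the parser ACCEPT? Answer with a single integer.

Answer: 19

Derivation:
Step 1: shift num. Stack=[num] ptr=1 lookahead=- remaining=[- ( num / id ) $]
Step 2: reduce F->num. Stack=[F] ptr=1 lookahead=- remaining=[- ( num / id ) $]
Step 3: reduce T->F. Stack=[T] ptr=1 lookahead=- remaining=[- ( num / id ) $]
Step 4: reduce E->T. Stack=[E] ptr=1 lookahead=- remaining=[- ( num / id ) $]
Step 5: shift -. Stack=[E -] ptr=2 lookahead=( remaining=[( num / id ) $]
Step 6: shift (. Stack=[E - (] ptr=3 lookahead=num remaining=[num / id ) $]
Step 7: shift num. Stack=[E - ( num] ptr=4 lookahead=/ remaining=[/ id ) $]
Step 8: reduce F->num. Stack=[E - ( F] ptr=4 lookahead=/ remaining=[/ id ) $]
Step 9: reduce T->F. Stack=[E - ( T] ptr=4 lookahead=/ remaining=[/ id ) $]
Step 10: shift /. Stack=[E - ( T /] ptr=5 lookahead=id remaining=[id ) $]
Step 11: shift id. Stack=[E - ( T / id] ptr=6 lookahead=) remaining=[) $]
Step 12: reduce F->id. Stack=[E - ( T / F] ptr=6 lookahead=) remaining=[) $]
Step 13: reduce T->T / F. Stack=[E - ( T] ptr=6 lookahead=) remaining=[) $]
Step 14: reduce E->T. Stack=[E - ( E] ptr=6 lookahead=) remaining=[) $]
Step 15: shift ). Stack=[E - ( E )] ptr=7 lookahead=$ remaining=[$]
Step 16: reduce F->( E ). Stack=[E - F] ptr=7 lookahead=$ remaining=[$]
Step 17: reduce T->F. Stack=[E - T] ptr=7 lookahead=$ remaining=[$]
Step 18: reduce E->E - T. Stack=[E] ptr=7 lookahead=$ remaining=[$]
Step 19: accept. Stack=[E] ptr=7 lookahead=$ remaining=[$]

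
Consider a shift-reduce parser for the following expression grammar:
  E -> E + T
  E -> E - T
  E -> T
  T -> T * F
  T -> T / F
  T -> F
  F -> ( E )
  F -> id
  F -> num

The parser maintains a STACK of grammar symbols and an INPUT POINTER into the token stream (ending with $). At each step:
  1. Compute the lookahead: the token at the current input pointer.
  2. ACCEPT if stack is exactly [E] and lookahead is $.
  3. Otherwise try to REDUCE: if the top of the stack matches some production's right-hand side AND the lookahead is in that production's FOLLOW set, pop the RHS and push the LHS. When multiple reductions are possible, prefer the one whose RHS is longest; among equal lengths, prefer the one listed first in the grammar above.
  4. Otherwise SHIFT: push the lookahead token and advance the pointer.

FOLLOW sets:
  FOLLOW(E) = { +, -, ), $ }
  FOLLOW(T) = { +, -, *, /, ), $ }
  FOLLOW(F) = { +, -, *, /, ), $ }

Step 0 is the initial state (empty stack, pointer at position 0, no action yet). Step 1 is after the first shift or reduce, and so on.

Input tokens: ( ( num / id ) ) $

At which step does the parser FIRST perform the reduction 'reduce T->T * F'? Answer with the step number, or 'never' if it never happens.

Answer: never

Derivation:
Step 1: shift (. Stack=[(] ptr=1 lookahead=( remaining=[( num / id ) ) $]
Step 2: shift (. Stack=[( (] ptr=2 lookahead=num remaining=[num / id ) ) $]
Step 3: shift num. Stack=[( ( num] ptr=3 lookahead=/ remaining=[/ id ) ) $]
Step 4: reduce F->num. Stack=[( ( F] ptr=3 lookahead=/ remaining=[/ id ) ) $]
Step 5: reduce T->F. Stack=[( ( T] ptr=3 lookahead=/ remaining=[/ id ) ) $]
Step 6: shift /. Stack=[( ( T /] ptr=4 lookahead=id remaining=[id ) ) $]
Step 7: shift id. Stack=[( ( T / id] ptr=5 lookahead=) remaining=[) ) $]
Step 8: reduce F->id. Stack=[( ( T / F] ptr=5 lookahead=) remaining=[) ) $]
Step 9: reduce T->T / F. Stack=[( ( T] ptr=5 lookahead=) remaining=[) ) $]
Step 10: reduce E->T. Stack=[( ( E] ptr=5 lookahead=) remaining=[) ) $]
Step 11: shift ). Stack=[( ( E )] ptr=6 lookahead=) remaining=[) $]
Step 12: reduce F->( E ). Stack=[( F] ptr=6 lookahead=) remaining=[) $]
Step 13: reduce T->F. Stack=[( T] ptr=6 lookahead=) remaining=[) $]
Step 14: reduce E->T. Stack=[( E] ptr=6 lookahead=) remaining=[) $]
Step 15: shift ). Stack=[( E )] ptr=7 lookahead=$ remaining=[$]
Step 16: reduce F->( E ). Stack=[F] ptr=7 lookahead=$ remaining=[$]
Step 17: reduce T->F. Stack=[T] ptr=7 lookahead=$ remaining=[$]
Step 18: reduce E->T. Stack=[E] ptr=7 lookahead=$ remaining=[$]
Step 19: accept. Stack=[E] ptr=7 lookahead=$ remaining=[$]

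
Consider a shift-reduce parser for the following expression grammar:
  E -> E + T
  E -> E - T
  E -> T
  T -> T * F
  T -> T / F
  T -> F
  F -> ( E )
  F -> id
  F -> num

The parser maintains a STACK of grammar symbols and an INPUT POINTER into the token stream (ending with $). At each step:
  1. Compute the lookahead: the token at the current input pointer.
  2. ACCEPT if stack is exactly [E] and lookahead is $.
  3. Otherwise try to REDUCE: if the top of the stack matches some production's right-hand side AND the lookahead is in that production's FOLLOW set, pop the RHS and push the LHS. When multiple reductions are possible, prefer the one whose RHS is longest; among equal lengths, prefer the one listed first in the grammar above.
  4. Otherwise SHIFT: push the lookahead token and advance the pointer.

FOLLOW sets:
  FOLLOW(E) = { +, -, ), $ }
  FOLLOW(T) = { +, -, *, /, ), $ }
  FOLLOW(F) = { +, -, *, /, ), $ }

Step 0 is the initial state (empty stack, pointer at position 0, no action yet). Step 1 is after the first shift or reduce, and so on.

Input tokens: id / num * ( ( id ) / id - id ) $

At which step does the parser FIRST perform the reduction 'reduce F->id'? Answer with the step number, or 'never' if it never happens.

Answer: 2

Derivation:
Step 1: shift id. Stack=[id] ptr=1 lookahead=/ remaining=[/ num * ( ( id ) / id - id ) $]
Step 2: reduce F->id. Stack=[F] ptr=1 lookahead=/ remaining=[/ num * ( ( id ) / id - id ) $]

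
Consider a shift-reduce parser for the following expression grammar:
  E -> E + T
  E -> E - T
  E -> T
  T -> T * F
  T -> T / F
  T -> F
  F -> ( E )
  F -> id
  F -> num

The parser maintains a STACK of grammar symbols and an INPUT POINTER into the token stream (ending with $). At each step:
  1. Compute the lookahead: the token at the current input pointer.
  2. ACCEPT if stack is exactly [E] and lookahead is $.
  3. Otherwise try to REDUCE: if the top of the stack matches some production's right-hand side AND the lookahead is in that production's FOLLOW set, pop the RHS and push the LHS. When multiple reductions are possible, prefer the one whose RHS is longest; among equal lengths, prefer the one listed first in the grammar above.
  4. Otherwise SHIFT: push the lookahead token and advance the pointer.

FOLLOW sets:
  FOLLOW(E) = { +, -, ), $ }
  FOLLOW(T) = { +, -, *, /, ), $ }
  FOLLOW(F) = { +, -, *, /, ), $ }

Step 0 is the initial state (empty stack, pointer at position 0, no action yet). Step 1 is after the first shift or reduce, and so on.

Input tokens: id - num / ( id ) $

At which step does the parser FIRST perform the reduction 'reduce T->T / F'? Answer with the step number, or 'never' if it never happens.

Answer: 17

Derivation:
Step 1: shift id. Stack=[id] ptr=1 lookahead=- remaining=[- num / ( id ) $]
Step 2: reduce F->id. Stack=[F] ptr=1 lookahead=- remaining=[- num / ( id ) $]
Step 3: reduce T->F. Stack=[T] ptr=1 lookahead=- remaining=[- num / ( id ) $]
Step 4: reduce E->T. Stack=[E] ptr=1 lookahead=- remaining=[- num / ( id ) $]
Step 5: shift -. Stack=[E -] ptr=2 lookahead=num remaining=[num / ( id ) $]
Step 6: shift num. Stack=[E - num] ptr=3 lookahead=/ remaining=[/ ( id ) $]
Step 7: reduce F->num. Stack=[E - F] ptr=3 lookahead=/ remaining=[/ ( id ) $]
Step 8: reduce T->F. Stack=[E - T] ptr=3 lookahead=/ remaining=[/ ( id ) $]
Step 9: shift /. Stack=[E - T /] ptr=4 lookahead=( remaining=[( id ) $]
Step 10: shift (. Stack=[E - T / (] ptr=5 lookahead=id remaining=[id ) $]
Step 11: shift id. Stack=[E - T / ( id] ptr=6 lookahead=) remaining=[) $]
Step 12: reduce F->id. Stack=[E - T / ( F] ptr=6 lookahead=) remaining=[) $]
Step 13: reduce T->F. Stack=[E - T / ( T] ptr=6 lookahead=) remaining=[) $]
Step 14: reduce E->T. Stack=[E - T / ( E] ptr=6 lookahead=) remaining=[) $]
Step 15: shift ). Stack=[E - T / ( E )] ptr=7 lookahead=$ remaining=[$]
Step 16: reduce F->( E ). Stack=[E - T / F] ptr=7 lookahead=$ remaining=[$]
Step 17: reduce T->T / F. Stack=[E - T] ptr=7 lookahead=$ remaining=[$]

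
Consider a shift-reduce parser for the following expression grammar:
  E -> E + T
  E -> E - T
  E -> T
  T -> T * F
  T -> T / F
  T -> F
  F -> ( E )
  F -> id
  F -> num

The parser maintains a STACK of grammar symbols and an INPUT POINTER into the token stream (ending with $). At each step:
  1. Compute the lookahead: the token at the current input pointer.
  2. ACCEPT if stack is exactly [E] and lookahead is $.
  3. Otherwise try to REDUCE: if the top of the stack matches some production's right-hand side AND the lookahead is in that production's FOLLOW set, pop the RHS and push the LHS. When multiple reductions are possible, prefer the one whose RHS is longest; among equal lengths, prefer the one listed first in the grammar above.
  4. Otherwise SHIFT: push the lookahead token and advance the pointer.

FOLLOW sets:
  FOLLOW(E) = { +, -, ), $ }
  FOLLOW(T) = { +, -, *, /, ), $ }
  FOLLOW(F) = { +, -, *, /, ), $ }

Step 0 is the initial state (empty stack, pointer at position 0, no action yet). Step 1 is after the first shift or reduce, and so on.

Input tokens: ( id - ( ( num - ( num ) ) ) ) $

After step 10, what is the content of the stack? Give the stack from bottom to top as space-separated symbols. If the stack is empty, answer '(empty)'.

Step 1: shift (. Stack=[(] ptr=1 lookahead=id remaining=[id - ( ( num - ( num ) ) ) ) $]
Step 2: shift id. Stack=[( id] ptr=2 lookahead=- remaining=[- ( ( num - ( num ) ) ) ) $]
Step 3: reduce F->id. Stack=[( F] ptr=2 lookahead=- remaining=[- ( ( num - ( num ) ) ) ) $]
Step 4: reduce T->F. Stack=[( T] ptr=2 lookahead=- remaining=[- ( ( num - ( num ) ) ) ) $]
Step 5: reduce E->T. Stack=[( E] ptr=2 lookahead=- remaining=[- ( ( num - ( num ) ) ) ) $]
Step 6: shift -. Stack=[( E -] ptr=3 lookahead=( remaining=[( ( num - ( num ) ) ) ) $]
Step 7: shift (. Stack=[( E - (] ptr=4 lookahead=( remaining=[( num - ( num ) ) ) ) $]
Step 8: shift (. Stack=[( E - ( (] ptr=5 lookahead=num remaining=[num - ( num ) ) ) ) $]
Step 9: shift num. Stack=[( E - ( ( num] ptr=6 lookahead=- remaining=[- ( num ) ) ) ) $]
Step 10: reduce F->num. Stack=[( E - ( ( F] ptr=6 lookahead=- remaining=[- ( num ) ) ) ) $]

Answer: ( E - ( ( F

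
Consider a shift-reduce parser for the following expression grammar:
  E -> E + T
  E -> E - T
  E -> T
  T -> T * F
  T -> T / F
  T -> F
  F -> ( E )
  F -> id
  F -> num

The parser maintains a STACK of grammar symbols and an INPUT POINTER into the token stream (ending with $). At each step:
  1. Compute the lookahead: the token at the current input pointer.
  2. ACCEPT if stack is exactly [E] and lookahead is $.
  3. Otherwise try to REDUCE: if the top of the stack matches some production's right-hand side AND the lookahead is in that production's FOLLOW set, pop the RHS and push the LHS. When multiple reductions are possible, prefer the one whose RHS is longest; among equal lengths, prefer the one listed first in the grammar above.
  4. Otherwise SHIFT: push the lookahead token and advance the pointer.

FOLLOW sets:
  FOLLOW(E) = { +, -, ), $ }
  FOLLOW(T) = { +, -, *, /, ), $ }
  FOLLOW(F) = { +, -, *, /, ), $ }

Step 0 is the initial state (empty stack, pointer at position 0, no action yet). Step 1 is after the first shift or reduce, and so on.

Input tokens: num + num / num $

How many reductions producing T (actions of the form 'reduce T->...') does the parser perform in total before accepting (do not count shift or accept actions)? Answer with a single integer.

Step 1: shift num. Stack=[num] ptr=1 lookahead=+ remaining=[+ num / num $]
Step 2: reduce F->num. Stack=[F] ptr=1 lookahead=+ remaining=[+ num / num $]
Step 3: reduce T->F. Stack=[T] ptr=1 lookahead=+ remaining=[+ num / num $]
Step 4: reduce E->T. Stack=[E] ptr=1 lookahead=+ remaining=[+ num / num $]
Step 5: shift +. Stack=[E +] ptr=2 lookahead=num remaining=[num / num $]
Step 6: shift num. Stack=[E + num] ptr=3 lookahead=/ remaining=[/ num $]
Step 7: reduce F->num. Stack=[E + F] ptr=3 lookahead=/ remaining=[/ num $]
Step 8: reduce T->F. Stack=[E + T] ptr=3 lookahead=/ remaining=[/ num $]
Step 9: shift /. Stack=[E + T /] ptr=4 lookahead=num remaining=[num $]
Step 10: shift num. Stack=[E + T / num] ptr=5 lookahead=$ remaining=[$]
Step 11: reduce F->num. Stack=[E + T / F] ptr=5 lookahead=$ remaining=[$]
Step 12: reduce T->T / F. Stack=[E + T] ptr=5 lookahead=$ remaining=[$]
Step 13: reduce E->E + T. Stack=[E] ptr=5 lookahead=$ remaining=[$]
Step 14: accept. Stack=[E] ptr=5 lookahead=$ remaining=[$]

Answer: 3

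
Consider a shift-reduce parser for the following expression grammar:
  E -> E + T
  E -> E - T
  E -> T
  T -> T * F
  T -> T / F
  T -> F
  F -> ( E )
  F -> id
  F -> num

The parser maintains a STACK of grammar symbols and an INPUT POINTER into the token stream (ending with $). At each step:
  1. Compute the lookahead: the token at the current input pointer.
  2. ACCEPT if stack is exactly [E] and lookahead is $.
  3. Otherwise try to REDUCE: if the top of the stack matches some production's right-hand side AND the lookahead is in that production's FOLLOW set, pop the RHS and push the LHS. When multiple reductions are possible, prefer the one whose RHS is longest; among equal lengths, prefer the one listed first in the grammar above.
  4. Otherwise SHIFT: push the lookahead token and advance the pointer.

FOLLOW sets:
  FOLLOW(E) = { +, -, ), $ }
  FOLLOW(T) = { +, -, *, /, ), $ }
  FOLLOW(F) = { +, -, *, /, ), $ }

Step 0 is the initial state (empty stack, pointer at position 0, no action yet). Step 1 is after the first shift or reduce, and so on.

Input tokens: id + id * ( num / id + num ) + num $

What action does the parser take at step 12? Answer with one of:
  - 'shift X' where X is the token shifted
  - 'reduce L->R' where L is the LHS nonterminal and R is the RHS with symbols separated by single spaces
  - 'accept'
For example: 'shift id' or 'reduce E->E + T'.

Answer: reduce F->num

Derivation:
Step 1: shift id. Stack=[id] ptr=1 lookahead=+ remaining=[+ id * ( num / id + num ) + num $]
Step 2: reduce F->id. Stack=[F] ptr=1 lookahead=+ remaining=[+ id * ( num / id + num ) + num $]
Step 3: reduce T->F. Stack=[T] ptr=1 lookahead=+ remaining=[+ id * ( num / id + num ) + num $]
Step 4: reduce E->T. Stack=[E] ptr=1 lookahead=+ remaining=[+ id * ( num / id + num ) + num $]
Step 5: shift +. Stack=[E +] ptr=2 lookahead=id remaining=[id * ( num / id + num ) + num $]
Step 6: shift id. Stack=[E + id] ptr=3 lookahead=* remaining=[* ( num / id + num ) + num $]
Step 7: reduce F->id. Stack=[E + F] ptr=3 lookahead=* remaining=[* ( num / id + num ) + num $]
Step 8: reduce T->F. Stack=[E + T] ptr=3 lookahead=* remaining=[* ( num / id + num ) + num $]
Step 9: shift *. Stack=[E + T *] ptr=4 lookahead=( remaining=[( num / id + num ) + num $]
Step 10: shift (. Stack=[E + T * (] ptr=5 lookahead=num remaining=[num / id + num ) + num $]
Step 11: shift num. Stack=[E + T * ( num] ptr=6 lookahead=/ remaining=[/ id + num ) + num $]
Step 12: reduce F->num. Stack=[E + T * ( F] ptr=6 lookahead=/ remaining=[/ id + num ) + num $]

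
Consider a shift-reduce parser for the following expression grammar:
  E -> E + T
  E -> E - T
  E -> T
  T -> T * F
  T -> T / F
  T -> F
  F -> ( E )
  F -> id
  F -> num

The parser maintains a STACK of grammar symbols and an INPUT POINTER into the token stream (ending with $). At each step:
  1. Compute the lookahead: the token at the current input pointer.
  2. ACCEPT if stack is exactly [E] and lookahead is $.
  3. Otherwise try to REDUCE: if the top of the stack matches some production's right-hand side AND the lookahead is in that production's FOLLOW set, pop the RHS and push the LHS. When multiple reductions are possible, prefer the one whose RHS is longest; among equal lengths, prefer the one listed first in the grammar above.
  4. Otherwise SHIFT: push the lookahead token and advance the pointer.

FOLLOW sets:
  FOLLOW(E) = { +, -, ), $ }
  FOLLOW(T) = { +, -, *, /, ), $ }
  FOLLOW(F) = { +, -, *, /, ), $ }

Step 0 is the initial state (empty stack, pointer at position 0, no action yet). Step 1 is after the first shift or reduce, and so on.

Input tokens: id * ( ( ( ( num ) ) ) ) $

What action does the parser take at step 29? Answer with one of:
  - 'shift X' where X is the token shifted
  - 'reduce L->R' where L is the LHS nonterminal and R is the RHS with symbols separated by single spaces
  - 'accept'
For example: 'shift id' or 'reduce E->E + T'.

Answer: accept

Derivation:
Step 1: shift id. Stack=[id] ptr=1 lookahead=* remaining=[* ( ( ( ( num ) ) ) ) $]
Step 2: reduce F->id. Stack=[F] ptr=1 lookahead=* remaining=[* ( ( ( ( num ) ) ) ) $]
Step 3: reduce T->F. Stack=[T] ptr=1 lookahead=* remaining=[* ( ( ( ( num ) ) ) ) $]
Step 4: shift *. Stack=[T *] ptr=2 lookahead=( remaining=[( ( ( ( num ) ) ) ) $]
Step 5: shift (. Stack=[T * (] ptr=3 lookahead=( remaining=[( ( ( num ) ) ) ) $]
Step 6: shift (. Stack=[T * ( (] ptr=4 lookahead=( remaining=[( ( num ) ) ) ) $]
Step 7: shift (. Stack=[T * ( ( (] ptr=5 lookahead=( remaining=[( num ) ) ) ) $]
Step 8: shift (. Stack=[T * ( ( ( (] ptr=6 lookahead=num remaining=[num ) ) ) ) $]
Step 9: shift num. Stack=[T * ( ( ( ( num] ptr=7 lookahead=) remaining=[) ) ) ) $]
Step 10: reduce F->num. Stack=[T * ( ( ( ( F] ptr=7 lookahead=) remaining=[) ) ) ) $]
Step 11: reduce T->F. Stack=[T * ( ( ( ( T] ptr=7 lookahead=) remaining=[) ) ) ) $]
Step 12: reduce E->T. Stack=[T * ( ( ( ( E] ptr=7 lookahead=) remaining=[) ) ) ) $]
Step 13: shift ). Stack=[T * ( ( ( ( E )] ptr=8 lookahead=) remaining=[) ) ) $]
Step 14: reduce F->( E ). Stack=[T * ( ( ( F] ptr=8 lookahead=) remaining=[) ) ) $]
Step 15: reduce T->F. Stack=[T * ( ( ( T] ptr=8 lookahead=) remaining=[) ) ) $]
Step 16: reduce E->T. Stack=[T * ( ( ( E] ptr=8 lookahead=) remaining=[) ) ) $]
Step 17: shift ). Stack=[T * ( ( ( E )] ptr=9 lookahead=) remaining=[) ) $]
Step 18: reduce F->( E ). Stack=[T * ( ( F] ptr=9 lookahead=) remaining=[) ) $]
Step 19: reduce T->F. Stack=[T * ( ( T] ptr=9 lookahead=) remaining=[) ) $]
Step 20: reduce E->T. Stack=[T * ( ( E] ptr=9 lookahead=) remaining=[) ) $]
Step 21: shift ). Stack=[T * ( ( E )] ptr=10 lookahead=) remaining=[) $]
Step 22: reduce F->( E ). Stack=[T * ( F] ptr=10 lookahead=) remaining=[) $]
Step 23: reduce T->F. Stack=[T * ( T] ptr=10 lookahead=) remaining=[) $]
Step 24: reduce E->T. Stack=[T * ( E] ptr=10 lookahead=) remaining=[) $]
Step 25: shift ). Stack=[T * ( E )] ptr=11 lookahead=$ remaining=[$]
Step 26: reduce F->( E ). Stack=[T * F] ptr=11 lookahead=$ remaining=[$]
Step 27: reduce T->T * F. Stack=[T] ptr=11 lookahead=$ remaining=[$]
Step 28: reduce E->T. Stack=[E] ptr=11 lookahead=$ remaining=[$]
Step 29: accept. Stack=[E] ptr=11 lookahead=$ remaining=[$]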